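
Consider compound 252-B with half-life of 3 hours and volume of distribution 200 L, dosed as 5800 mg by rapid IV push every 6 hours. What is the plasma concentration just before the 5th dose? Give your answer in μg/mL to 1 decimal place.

9.6 μg/mL

f = (1/2)^(τ/t½) = (1/2)^(6/3) ≈ 0.2500.
C₀ = D/Vd = 5800/200 ≈ 29.000 μg/mL.
Before the 5th dose, 4 doses have been given. Superposition: Cmin = C₀·(f + f² + … + f^4).
≈ 29.000 × (0.2500 + 0.0625 + 0.0156 + 0.0039) ≈ 29.000 × 0.3320 ≈ 9.628 μg/mL.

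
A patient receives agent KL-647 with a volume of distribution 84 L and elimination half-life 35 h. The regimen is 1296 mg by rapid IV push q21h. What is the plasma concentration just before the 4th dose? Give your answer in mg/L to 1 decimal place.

f = (1/2)^(τ/t½) = (1/2)^(21/35) ≈ 0.6598.
C₀ = D/Vd = 1296/84 ≈ 15.429 mg/L.
Before the 4th dose, 3 doses have been given. Superposition: Cmin = C₀·(f + f² + … + f^3).
≈ 15.429 × (0.6598 + 0.4353 + 0.2872) ≈ 15.429 × 1.3823 ≈ 21.328 mg/L.

21.3 mg/L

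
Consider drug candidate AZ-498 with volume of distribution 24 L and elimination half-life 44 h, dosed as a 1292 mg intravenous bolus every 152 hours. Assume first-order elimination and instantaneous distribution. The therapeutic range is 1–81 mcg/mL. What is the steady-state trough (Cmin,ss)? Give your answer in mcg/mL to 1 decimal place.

Over one 152-h interval, 152/44 ≈ 3.4545 half-lives elapse, leaving f ≈ 0.0912 of each dose.
Single-dose peak C₀ = D/Vd = 1292/24 ≈ 53.833 mcg/mL.
Steady-state trough Cmin,ss = C₀·f/(1−f) ≈ 53.833 × 0.0912/0.9088 ≈ 5.402 mcg/mL.
Trough 5.4 mcg/mL vs MEC 1 mcg/mL: adequate.

5.4 mcg/mL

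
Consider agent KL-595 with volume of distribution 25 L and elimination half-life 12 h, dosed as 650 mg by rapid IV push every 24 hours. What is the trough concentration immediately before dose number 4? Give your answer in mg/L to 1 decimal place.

8.5 mg/L

f = (1/2)^(τ/t½) = (1/2)^(24/12) ≈ 0.2500.
C₀ = D/Vd = 650/25 ≈ 26.000 mg/L.
Before the 4th dose, 3 doses have been given. Superposition: Cmin = C₀·(f + f² + … + f^3).
≈ 26.000 × (0.2500 + 0.0625 + 0.0156) ≈ 26.000 × 0.3281 ≈ 8.531 mg/L.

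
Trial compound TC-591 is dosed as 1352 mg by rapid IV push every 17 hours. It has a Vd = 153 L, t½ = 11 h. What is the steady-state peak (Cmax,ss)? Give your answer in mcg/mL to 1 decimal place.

k = ln2/t½ = ln2/11 ≈ 0.063013 h⁻¹; fraction remaining f = e^(−kτ) = e^(−0.063013×17) ≈ 0.3426.
At steady state, accumulation factor R = 1/(1 − e^(−kτ)) ≈ 1.5211.
Single-dose peak C₀ = D/Vd = 1352/153 ≈ 8.837 mcg/mL.
Steady-state peak Cmax,ss = C₀·R ≈ 8.837 × 1.5211 ≈ 13.442 mcg/mL.

13.4 mcg/mL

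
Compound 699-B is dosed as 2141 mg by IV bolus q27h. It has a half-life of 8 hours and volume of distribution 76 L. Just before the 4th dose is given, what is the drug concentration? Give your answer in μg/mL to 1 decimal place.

f = (1/2)^(τ/t½) = (1/2)^(27/8) ≈ 0.0964.
C₀ = D/Vd = 2141/76 ≈ 28.171 μg/mL.
Before the 4th dose, 3 doses have been given. Superposition: Cmin = C₀·(f + f² + … + f^3).
≈ 28.171 × (0.0964 + 0.0093 + 0.0009) ≈ 28.171 × 0.1066 ≈ 3.003 μg/mL.

3.0 μg/mL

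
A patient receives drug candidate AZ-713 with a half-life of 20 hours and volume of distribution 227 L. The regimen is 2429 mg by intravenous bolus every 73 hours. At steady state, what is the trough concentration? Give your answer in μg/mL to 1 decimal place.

τ/t½ = 73/20 ≈ 3.65, so fraction remaining f = (1/2)^(73/20) ≈ 0.0797.
Single-dose peak C₀ = D/Vd = 2429/227 ≈ 10.700 μg/mL.
Steady-state trough Cmin,ss = C₀·f/(1−f) ≈ 10.700 × 0.0797/0.9203 ≈ 0.927 μg/mL.

0.9 μg/mL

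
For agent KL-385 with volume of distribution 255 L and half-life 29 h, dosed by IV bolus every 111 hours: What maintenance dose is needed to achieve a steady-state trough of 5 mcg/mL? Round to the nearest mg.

16827 mg

τ/t½ = 111/29 ≈ 3.8276, so f = (1/2)^(111/29) ≈ 0.070434.
Cmin,ss = (D/Vd)·f/(1−f), so D = Cmin,ss·Vd·(1−f)/f.
D = 5 × 255 × (1−f)/f ≈ 5 × 255 × 13.19769 ≈ 16827.05 mg.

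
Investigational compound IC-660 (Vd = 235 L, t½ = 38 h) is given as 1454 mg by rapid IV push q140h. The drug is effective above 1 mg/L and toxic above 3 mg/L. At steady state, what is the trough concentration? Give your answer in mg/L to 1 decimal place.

0.5 mg/L

k = ln2/t½ = ln2/38 ≈ 0.018241 h⁻¹; fraction remaining f = e^(−kτ) = e^(−0.018241×140) ≈ 0.0778.
Single-dose peak C₀ = D/Vd = 1454/235 ≈ 6.187 mg/L.
Steady-state trough Cmin,ss = C₀·f/(1−f) ≈ 6.187 × 0.0778/0.9222 ≈ 0.522 mg/L.
Trough 0.5 mg/L vs MEC 1 mg/L: subtherapeutic.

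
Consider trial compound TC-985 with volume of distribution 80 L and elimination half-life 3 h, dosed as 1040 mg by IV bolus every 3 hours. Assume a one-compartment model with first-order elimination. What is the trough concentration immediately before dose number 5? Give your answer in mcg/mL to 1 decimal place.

f = (1/2)^(τ/t½) = (1/2)^(3/3) ≈ 0.5000.
C₀ = D/Vd = 1040/80 ≈ 13.000 mcg/mL.
Before the 5th dose, 4 doses have been given. Superposition: Cmin = C₀·(f + f² + … + f^4).
≈ 13.000 × (0.5000 + 0.2500 + 0.1250 + 0.0625) ≈ 13.000 × 0.9375 ≈ 12.188 mcg/mL.

12.2 mcg/mL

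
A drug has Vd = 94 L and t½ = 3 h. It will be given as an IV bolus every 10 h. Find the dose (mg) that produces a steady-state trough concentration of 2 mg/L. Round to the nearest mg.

1707 mg

τ/t½ = 10/3 ≈ 3.3333, so f = (1/2)^(10/3) ≈ 0.099213.
Cmin,ss = (D/Vd)·f/(1−f), so D = Cmin,ss·Vd·(1−f)/f.
D = 2 × 94 × (1−f)/f ≈ 2 × 94 × 9.07932 ≈ 1706.91 mg.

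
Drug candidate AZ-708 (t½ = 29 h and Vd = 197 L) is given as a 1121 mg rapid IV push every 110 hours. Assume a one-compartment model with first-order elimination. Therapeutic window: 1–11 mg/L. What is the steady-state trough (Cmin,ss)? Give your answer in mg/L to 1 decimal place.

k = ln2/t½ = ln2/29 ≈ 0.023902 h⁻¹; fraction remaining f = e^(−kτ) = e^(−0.023902×110) ≈ 0.0721.
Single-dose peak C₀ = D/Vd = 1121/197 ≈ 5.690 mg/L.
Steady-state trough Cmin,ss = C₀·f/(1−f) ≈ 5.690 × 0.0721/0.9279 ≈ 0.442 mg/L.
Trough 0.4 mg/L vs MEC 1 mg/L: subtherapeutic.

0.4 mg/L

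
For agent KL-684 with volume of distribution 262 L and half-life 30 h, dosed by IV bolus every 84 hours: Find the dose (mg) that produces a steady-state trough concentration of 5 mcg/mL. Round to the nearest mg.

τ/t½ = 84/30 ≈ 2.8, so f = (1/2)^(84/30) ≈ 0.143587.
Cmin,ss = (D/Vd)·f/(1−f), so D = Cmin,ss·Vd·(1−f)/f.
D = 5 × 262 × (1−f)/f ≈ 5 × 262 × 5.96442 ≈ 7813.39 mg.

7813 mg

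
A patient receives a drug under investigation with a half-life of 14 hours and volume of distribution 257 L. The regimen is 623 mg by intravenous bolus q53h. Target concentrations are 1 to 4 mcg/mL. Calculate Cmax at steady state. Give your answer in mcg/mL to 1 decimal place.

Over one 53-h interval, 53/14 ≈ 3.7857 half-lives elapse, leaving f ≈ 0.0725 of each dose.
At steady state, accumulation factor R = 1/(1 − e^(−kτ)) ≈ 1.0782.
Each bolus raises the concentration by D/Vd = 623/257 ≈ 2.424 mcg/mL.
Steady-state peak Cmax,ss = C₀·R ≈ 2.424 × 1.0782 ≈ 2.614 mcg/mL.
Peak 2.6 mcg/mL vs MTC 4 mcg/mL: below toxic threshold.

2.6 mcg/mL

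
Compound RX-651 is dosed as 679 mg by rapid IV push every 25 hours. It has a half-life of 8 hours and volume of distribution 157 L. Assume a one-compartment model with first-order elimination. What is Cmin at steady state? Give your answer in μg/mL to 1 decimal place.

τ/t½ = 25/8 ≈ 3.125, so fraction remaining f = (1/2)^(25/8) ≈ 0.1146.
Single-dose peak C₀ = D/Vd = 679/157 ≈ 4.325 μg/mL.
Steady-state trough Cmin,ss = C₀·f/(1−f) ≈ 4.325 × 0.1146/0.8854 ≈ 0.560 μg/mL.

0.6 μg/mL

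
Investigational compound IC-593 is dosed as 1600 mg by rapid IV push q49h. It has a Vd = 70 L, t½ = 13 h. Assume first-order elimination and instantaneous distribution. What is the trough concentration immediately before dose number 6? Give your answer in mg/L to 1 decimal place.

1.8 mg/L

f = (1/2)^(τ/t½) = (1/2)^(49/13) ≈ 0.0733.
C₀ = D/Vd = 1600/70 ≈ 22.857 mg/L.
Before the 6th dose, 5 doses have been given. Superposition: Cmin = C₀·(f + f² + … + f^5).
≈ 22.857 × (0.0733 + 0.0054 + 0.0004 + 0.0000 + 0.0000) ≈ 22.857 × 0.0791 ≈ 1.808 mg/L.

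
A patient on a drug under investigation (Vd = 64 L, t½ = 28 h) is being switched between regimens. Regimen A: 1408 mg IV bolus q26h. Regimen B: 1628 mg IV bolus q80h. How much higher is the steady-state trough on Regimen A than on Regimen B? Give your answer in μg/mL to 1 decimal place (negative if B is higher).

20.3 μg/mL

Regimen A: f = (1/2)^(26/28) ≈ 0.5254; Cmin,ss = (1408/64)·f/(1−f) ≈ 24.355 μg/mL.
Regimen B: f = (1/2)^(80/28) ≈ 0.1380; Cmin,ss = (1628/64)·f/(1−f) ≈ 4.072 μg/mL.
Difference ≈ 24.355 − 4.072 ≈ 20.283 μg/mL.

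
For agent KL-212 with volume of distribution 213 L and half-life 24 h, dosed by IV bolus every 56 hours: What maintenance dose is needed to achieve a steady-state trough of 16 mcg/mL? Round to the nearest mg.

13767 mg

τ/t½ = 56/24 ≈ 2.3333, so f = (1/2)^(56/24) ≈ 0.198425.
Cmin,ss = (D/Vd)·f/(1−f), so D = Cmin,ss·Vd·(1−f)/f.
D = 16 × 213 × (1−f)/f ≈ 16 × 213 × 4.03969 ≈ 13767.26 mg.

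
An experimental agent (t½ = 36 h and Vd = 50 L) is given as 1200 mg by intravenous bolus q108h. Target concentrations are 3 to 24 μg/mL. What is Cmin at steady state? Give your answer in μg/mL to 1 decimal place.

3.4 μg/mL

τ = 108 h = 3 half-lives, so f = (1/2)^3 = 0.125.
At steady state, R = 1/(1 − 0.125) = 8/7.
Single-dose peak C₀ = D/Vd = 1200/50 = 24 μg/mL.
Steady-state peak Cmax,ss = C₀·R = 24 × 8/7 ≈ 27.429 μg/mL.
Steady-state trough Cmin,ss = Cmax,ss·f ≈ 27.429 × 0.125 ≈ 3.429 μg/mL.
Trough 3.4 μg/mL vs MEC 3 μg/mL: adequate.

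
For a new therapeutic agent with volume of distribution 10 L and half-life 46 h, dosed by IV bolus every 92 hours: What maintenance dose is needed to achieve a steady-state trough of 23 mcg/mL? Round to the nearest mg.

τ/t½ = 92/46 ≈ 2, so f = (1/2)^(92/46) ≈ 0.250000.
Cmin,ss = (D/Vd)·f/(1−f), so D = Cmin,ss·Vd·(1−f)/f.
D = 23 × 10 × (1−f)/f ≈ 23 × 10 × 3.00000 ≈ 690.00 mg.

690 mg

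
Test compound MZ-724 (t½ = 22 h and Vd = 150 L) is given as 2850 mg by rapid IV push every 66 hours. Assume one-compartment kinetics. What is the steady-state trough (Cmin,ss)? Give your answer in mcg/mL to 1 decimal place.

τ = 66 h = 3 half-lives, so f = (1/2)^3 = 0.125.
Accumulation ratio R = 1/(1 − f) = 1/0.875 = 8/7.
Single-dose peak C₀ = D/Vd = 2850/150 = 19 mcg/mL.
Steady-state peak Cmax,ss = C₀·R = 19 × 8/7 ≈ 21.714 mcg/mL.
Steady-state trough Cmin,ss = Cmax,ss·f ≈ 21.714 × 0.125 ≈ 2.714 mcg/mL.

2.7 mcg/mL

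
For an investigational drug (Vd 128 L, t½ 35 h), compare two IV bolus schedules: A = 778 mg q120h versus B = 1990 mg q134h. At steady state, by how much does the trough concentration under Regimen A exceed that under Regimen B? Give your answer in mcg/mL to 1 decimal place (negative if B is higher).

-0.6 mcg/mL

Regimen A: f = (1/2)^(120/35) ≈ 0.0929; Cmin,ss = (778/128)·f/(1−f) ≈ 0.622 mcg/mL.
Regimen B: f = (1/2)^(134/35) ≈ 0.0704; Cmin,ss = (1990/128)·f/(1−f) ≈ 1.177 mcg/mL.
Difference ≈ 0.622 − 1.177 ≈ -0.555 mcg/mL.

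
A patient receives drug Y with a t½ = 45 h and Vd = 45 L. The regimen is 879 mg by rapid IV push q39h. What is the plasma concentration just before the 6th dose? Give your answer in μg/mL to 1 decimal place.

22.5 μg/mL

f = (1/2)^(τ/t½) = (1/2)^(39/45) ≈ 0.5484.
C₀ = D/Vd = 879/45 ≈ 19.533 μg/mL.
Before the 6th dose, 5 doses have been given. Superposition: Cmin = C₀·(f + f² + … + f^5).
≈ 19.533 × (0.5484 + 0.3007 + 0.1649 + 0.0904 + 0.0496) ≈ 19.533 × 1.1540 ≈ 22.541 μg/mL.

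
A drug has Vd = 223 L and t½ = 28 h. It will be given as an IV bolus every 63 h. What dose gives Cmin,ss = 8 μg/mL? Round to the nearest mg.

6702 mg

τ/t½ = 63/28 ≈ 2.25, so f = (1/2)^(63/28) ≈ 0.210224.
Cmin,ss = (D/Vd)·f/(1−f), so D = Cmin,ss·Vd·(1−f)/f.
D = 8 × 223 × (1−f)/f ≈ 8 × 223 × 3.75683 ≈ 6702.18 mg.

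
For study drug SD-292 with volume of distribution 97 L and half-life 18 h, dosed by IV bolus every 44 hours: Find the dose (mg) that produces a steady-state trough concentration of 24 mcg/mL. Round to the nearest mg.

τ/t½ = 44/18 ≈ 2.4444, so f = (1/2)^(44/18) ≈ 0.183717.
Cmin,ss = (D/Vd)·f/(1−f), so D = Cmin,ss·Vd·(1−f)/f.
D = 24 × 97 × (1−f)/f ≈ 24 × 97 × 4.44315 ≈ 10343.65 mg.

10344 mg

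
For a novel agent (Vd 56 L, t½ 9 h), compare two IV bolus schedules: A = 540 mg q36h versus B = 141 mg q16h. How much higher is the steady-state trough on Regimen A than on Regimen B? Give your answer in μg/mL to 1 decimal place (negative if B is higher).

-0.4 μg/mL

Regimen A: f = (1/2)^(36/9) ≈ 0.0625; Cmin,ss = (540/56)·f/(1−f) ≈ 0.643 μg/mL.
Regimen B: f = (1/2)^(16/9) ≈ 0.2916; Cmin,ss = (141/56)·f/(1−f) ≈ 1.036 μg/mL.
Difference ≈ 0.643 − 1.036 ≈ -0.393 μg/mL.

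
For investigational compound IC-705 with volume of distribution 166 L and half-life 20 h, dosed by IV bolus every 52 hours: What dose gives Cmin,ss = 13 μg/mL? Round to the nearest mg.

10926 mg

τ/t½ = 52/20 ≈ 2.6, so f = (1/2)^(52/20) ≈ 0.164938.
Cmin,ss = (D/Vd)·f/(1−f), so D = Cmin,ss·Vd·(1−f)/f.
D = 13 × 166 × (1−f)/f ≈ 13 × 166 × 5.06288 ≈ 10925.70 mg.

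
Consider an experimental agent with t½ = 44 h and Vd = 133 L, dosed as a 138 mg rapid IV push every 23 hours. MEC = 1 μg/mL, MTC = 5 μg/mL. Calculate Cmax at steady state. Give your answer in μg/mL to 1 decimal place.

Over one 23-h interval, 23/44 ≈ 0.52273 half-lives elapse, leaving f ≈ 0.6961 of each dose.
At steady state, accumulation factor R = 1/(1 − e^(−kτ)) ≈ 3.2906.
Each bolus raises the concentration by D/Vd = 138/133 ≈ 1.038 μg/mL.
Steady-state peak Cmax,ss = C₀·R ≈ 1.038 × 3.2906 ≈ 3.416 μg/mL.
Peak 3.4 μg/mL vs MTC 5 μg/mL: below toxic threshold.

3.4 μg/mL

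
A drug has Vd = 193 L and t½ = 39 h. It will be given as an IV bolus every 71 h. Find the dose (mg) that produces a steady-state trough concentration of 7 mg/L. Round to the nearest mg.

3421 mg

τ/t½ = 71/39 ≈ 1.8205, so f = (1/2)^(71/39) ≈ 0.283120.
Cmin,ss = (D/Vd)·f/(1−f), so D = Cmin,ss·Vd·(1−f)/f.
D = 7 × 193 × (1−f)/f ≈ 7 × 193 × 2.53207 ≈ 3420.83 mg.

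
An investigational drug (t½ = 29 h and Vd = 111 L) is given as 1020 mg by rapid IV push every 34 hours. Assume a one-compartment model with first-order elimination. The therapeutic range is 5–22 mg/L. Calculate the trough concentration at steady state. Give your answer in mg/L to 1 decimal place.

τ/t½ = 34/29 ≈ 1.1724, so fraction remaining f = (1/2)^(34/29) ≈ 0.4437.
Single-dose peak C₀ = D/Vd = 1020/111 ≈ 9.189 mg/L.
Steady-state trough Cmin,ss = C₀·f/(1−f) ≈ 9.189 × 0.4437/0.5563 ≈ 7.329 mg/L.
Trough 7.3 mg/L vs MEC 5 mg/L: adequate.

7.3 mg/L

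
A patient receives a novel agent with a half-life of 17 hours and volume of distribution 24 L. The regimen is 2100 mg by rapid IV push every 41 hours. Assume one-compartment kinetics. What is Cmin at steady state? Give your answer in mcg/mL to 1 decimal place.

20.2 mcg/mL

Over one 41-h interval, 41/17 ≈ 2.4118 half-lives elapse, leaving f ≈ 0.1879 of each dose.
Accumulation ratio R = 1/(1 − f) ≈ 1/0.8121 ≈ 1.2314.
Each bolus raises the concentration by D/Vd = 2100/24 ≈ 87.500 mcg/mL.
Cmax,ss = C₀/(1 − f) ≈ 87.500/0.8121 ≈ 107.745 mcg/mL.
One interval later, Cmin,ss = Cmax,ss·e^(−kτ) ≈ 107.745 × 0.1879 ≈ 20.245 mcg/mL.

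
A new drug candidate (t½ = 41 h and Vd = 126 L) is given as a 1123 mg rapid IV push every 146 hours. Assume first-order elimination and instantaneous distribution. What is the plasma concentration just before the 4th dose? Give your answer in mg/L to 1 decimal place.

f = (1/2)^(τ/t½) = (1/2)^(146/41) ≈ 0.0847.
C₀ = D/Vd = 1123/126 ≈ 8.913 mg/L.
Before the 4th dose, 3 doses have been given. Superposition: Cmin = C₀·(f + f² + … + f^3).
≈ 8.913 × (0.0847 + 0.0072 + 0.0006) ≈ 8.913 × 0.0925 ≈ 0.824 mg/L.

0.8 mg/L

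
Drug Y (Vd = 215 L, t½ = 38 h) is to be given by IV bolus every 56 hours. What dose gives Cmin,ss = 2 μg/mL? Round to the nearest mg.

764 mg

τ/t½ = 56/38 ≈ 1.4737, so f = (1/2)^(56/38) ≈ 0.360062.
Cmin,ss = (D/Vd)·f/(1−f), so D = Cmin,ss·Vd·(1−f)/f.
D = 2 × 215 × (1−f)/f ≈ 2 × 215 × 1.77730 ≈ 764.24 mg.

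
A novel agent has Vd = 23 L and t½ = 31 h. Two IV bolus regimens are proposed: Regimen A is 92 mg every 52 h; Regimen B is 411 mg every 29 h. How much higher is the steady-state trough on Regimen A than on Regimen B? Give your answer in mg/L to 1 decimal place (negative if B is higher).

-17.8 mg/L

Regimen A: f = (1/2)^(52/31) ≈ 0.3126; Cmin,ss = (92/23)·f/(1−f) ≈ 1.819 mg/L.
Regimen B: f = (1/2)^(29/31) ≈ 0.5229; Cmin,ss = (411/23)·f/(1−f) ≈ 19.585 mg/L.
Difference ≈ 1.819 − 19.585 ≈ -17.766 mg/L.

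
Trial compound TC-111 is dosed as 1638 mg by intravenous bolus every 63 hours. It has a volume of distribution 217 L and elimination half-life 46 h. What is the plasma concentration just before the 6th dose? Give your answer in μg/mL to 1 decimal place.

4.7 μg/mL

f = (1/2)^(τ/t½) = (1/2)^(63/46) ≈ 0.3870.
C₀ = D/Vd = 1638/217 ≈ 7.548 μg/mL.
Before the 6th dose, 5 doses have been given. Superposition: Cmin = C₀·(f + f² + … + f^5).
≈ 7.548 × (0.3870 + 0.1498 + 0.0580 + 0.0224 + 0.0087) ≈ 7.548 × 0.6259 ≈ 4.724 μg/mL.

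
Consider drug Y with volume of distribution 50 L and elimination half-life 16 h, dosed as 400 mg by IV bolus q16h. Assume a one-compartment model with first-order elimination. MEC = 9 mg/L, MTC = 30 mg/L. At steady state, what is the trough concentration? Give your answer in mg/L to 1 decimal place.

8.0 mg/L

The dosing interval is 1 half-life, so f = 2^(−1) = 0.5.
Accumulation ratio R = 1/(1 − f) = 1/0.5 = 2/1.
Single-dose peak C₀ = D/Vd = 400/50 = 8 mg/L.
Steady-state peak Cmax,ss = C₀·R = 8 × 2/1 ≈ 16.000 mg/L.
Steady-state trough Cmin,ss = Cmax,ss·f ≈ 16.000 × 0.5 ≈ 8.000 mg/L.
Trough 8.0 mg/L vs MEC 9 mg/L: subtherapeutic.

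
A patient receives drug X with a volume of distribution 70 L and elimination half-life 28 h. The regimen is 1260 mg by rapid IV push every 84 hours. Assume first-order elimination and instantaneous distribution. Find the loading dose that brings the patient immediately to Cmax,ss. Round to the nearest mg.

f = (1/2)^(84/28) ≈ 0.125000; accumulation ratio R = 1/(1−f) ≈ 1.14286.
Loading dose to hit Cmax,ss on first dose: D_load = D_maint·R ≈ 1260 × 1.14286 ≈ 1440.00 mg.

1440 mg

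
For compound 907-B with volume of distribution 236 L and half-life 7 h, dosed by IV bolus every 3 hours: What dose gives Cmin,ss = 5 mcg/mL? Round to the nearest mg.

408 mg

τ/t½ = 3/7 ≈ 0.42857, so f = (1/2)^(3/7) ≈ 0.742997.
Cmin,ss = (D/Vd)·f/(1−f), so D = Cmin,ss·Vd·(1−f)/f.
D = 5 × 236 × (1−f)/f ≈ 5 × 236 × 0.34590 ≈ 408.16 mg.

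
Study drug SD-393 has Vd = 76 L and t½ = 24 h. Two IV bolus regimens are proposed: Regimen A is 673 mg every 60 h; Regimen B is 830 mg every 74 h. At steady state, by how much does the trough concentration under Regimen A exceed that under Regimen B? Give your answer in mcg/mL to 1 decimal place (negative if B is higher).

0.4 mcg/mL

Regimen A: f = (1/2)^(60/24) ≈ 0.1768; Cmin,ss = (673/76)·f/(1−f) ≈ 1.902 mcg/mL.
Regimen B: f = (1/2)^(74/24) ≈ 0.1180; Cmin,ss = (830/76)·f/(1−f) ≈ 1.461 mcg/mL.
Difference ≈ 1.902 − 1.461 ≈ 0.441 mcg/mL.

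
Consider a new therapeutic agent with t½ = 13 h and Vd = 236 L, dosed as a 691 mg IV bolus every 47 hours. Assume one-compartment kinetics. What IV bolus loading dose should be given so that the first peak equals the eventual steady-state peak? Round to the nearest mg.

752 mg

f = (1/2)^(47/13) ≈ 0.081594; accumulation ratio R = 1/(1−f) ≈ 1.08884.
Loading dose to hit Cmax,ss on first dose: D_load = D_maint·R ≈ 691 × 1.08884 ≈ 752.39 mg.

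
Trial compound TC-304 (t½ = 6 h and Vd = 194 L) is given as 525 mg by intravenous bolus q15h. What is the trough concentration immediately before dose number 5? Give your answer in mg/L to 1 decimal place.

0.6 mg/L

f = (1/2)^(τ/t½) = (1/2)^(15/6) ≈ 0.1768.
C₀ = D/Vd = 525/194 ≈ 2.706 mg/L.
Before the 5th dose, 4 doses have been given. Superposition: Cmin = C₀·(f + f² + … + f^4).
≈ 2.706 × (0.1768 + 0.0313 + 0.0055 + 0.0010) ≈ 2.706 × 0.2146 ≈ 0.581 mg/L.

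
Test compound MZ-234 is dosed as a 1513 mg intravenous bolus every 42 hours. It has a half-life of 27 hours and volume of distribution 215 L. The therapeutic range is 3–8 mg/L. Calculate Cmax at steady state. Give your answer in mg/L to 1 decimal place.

τ/t½ = 42/27 ≈ 1.5556, so fraction remaining f = (1/2)^(42/27) ≈ 0.3402.
At steady state, accumulation factor R = 1/(1 − e^(−kτ)) ≈ 1.5156.
Each bolus raises the concentration by D/Vd = 1513/215 ≈ 7.037 mg/L.
Steady-state peak Cmax,ss = C₀·R ≈ 7.037 × 1.5156 ≈ 10.665 mg/L.
Peak 10.7 mg/L vs MTC 8 mg/L: exceeds toxic threshold.

10.7 mg/L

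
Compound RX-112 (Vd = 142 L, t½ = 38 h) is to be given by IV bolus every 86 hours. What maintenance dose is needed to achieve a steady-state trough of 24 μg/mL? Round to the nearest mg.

τ/t½ = 86/38 ≈ 2.2632, so f = (1/2)^(86/38) ≈ 0.208316.
Cmin,ss = (D/Vd)·f/(1−f), so D = Cmin,ss·Vd·(1−f)/f.
D = 24 × 142 × (1−f)/f ≈ 24 × 142 × 3.80040 ≈ 12951.76 mg.

12952 mg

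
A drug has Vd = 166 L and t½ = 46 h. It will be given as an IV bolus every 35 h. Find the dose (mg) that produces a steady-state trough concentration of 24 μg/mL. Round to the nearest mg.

τ/t½ = 35/46 ≈ 0.76087, so f = (1/2)^(35/46) ≈ 0.590141.
Cmin,ss = (D/Vd)·f/(1−f), so D = Cmin,ss·Vd·(1−f)/f.
D = 24 × 166 × (1−f)/f ≈ 24 × 166 × 0.69451 ≈ 2766.93 mg.

2767 mg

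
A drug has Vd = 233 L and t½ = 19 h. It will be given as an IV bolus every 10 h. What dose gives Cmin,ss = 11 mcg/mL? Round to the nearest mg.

1128 mg

τ/t½ = 10/19 ≈ 0.52632, so f = (1/2)^(10/19) ≈ 0.694326.
Cmin,ss = (D/Vd)·f/(1−f), so D = Cmin,ss·Vd·(1−f)/f.
D = 11 × 233 × (1−f)/f ≈ 11 × 233 × 0.44025 ≈ 1128.36 mg.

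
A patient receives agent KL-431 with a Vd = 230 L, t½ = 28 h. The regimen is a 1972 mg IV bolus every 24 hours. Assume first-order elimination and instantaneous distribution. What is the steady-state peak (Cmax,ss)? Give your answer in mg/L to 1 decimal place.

19.1 mg/L

k = ln2/t½ = ln2/28 ≈ 0.024755 h⁻¹; fraction remaining f = e^(−kτ) = e^(−0.024755×24) ≈ 0.5520.
At steady state, accumulation factor R = 1/(1 − e^(−kτ)) ≈ 2.2321.
Each bolus raises the concentration by D/Vd = 1972/230 ≈ 8.574 mg/L.
Steady-state peak Cmax,ss = C₀·R ≈ 8.574 × 2.2321 ≈ 19.138 mg/L.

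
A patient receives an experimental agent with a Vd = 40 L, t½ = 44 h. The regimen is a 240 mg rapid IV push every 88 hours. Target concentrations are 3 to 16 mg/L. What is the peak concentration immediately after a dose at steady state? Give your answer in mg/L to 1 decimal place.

8.0 mg/L

The dosing interval is 2 half-lives, so f = 2^(−2) = 0.25.
At steady state, R = 1/(1 − 0.25) = 4/3.
Single-dose peak C₀ = D/Vd = 240/40 = 6 mg/L.
Steady-state peak Cmax,ss = C₀·R = 6 × 4/3 ≈ 8.000 mg/L.
Peak 8.0 mg/L vs MTC 16 mg/L: below toxic threshold.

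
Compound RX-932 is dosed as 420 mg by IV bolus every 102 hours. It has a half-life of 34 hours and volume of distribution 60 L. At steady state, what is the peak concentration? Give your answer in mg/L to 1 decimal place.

8.0 mg/L

The dosing interval is 3 half-lives, so f = 2^(−3) = 0.125.
At steady state, R = 1/(1 − 0.125) = 8/7.
Single-dose peak C₀ = D/Vd = 420/60 = 7 mg/L.
Steady-state peak Cmax,ss = C₀·R = 7 × 8/7 ≈ 8.000 mg/L.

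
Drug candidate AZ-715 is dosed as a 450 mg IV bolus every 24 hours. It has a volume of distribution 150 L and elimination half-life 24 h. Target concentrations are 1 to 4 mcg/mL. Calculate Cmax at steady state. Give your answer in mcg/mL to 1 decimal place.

6.0 mcg/mL

The dosing interval is 1 half-life, so f = 2^(−1) = 0.5.
At steady state, R = 1/(1 − 0.5) = 2/1.
Single-dose peak C₀ = D/Vd = 450/150 = 3 mcg/mL.
Steady-state peak Cmax,ss = C₀·R = 3 × 2/1 ≈ 6.000 mcg/mL.
Peak 6.0 mcg/mL vs MTC 4 mcg/mL: exceeds toxic threshold.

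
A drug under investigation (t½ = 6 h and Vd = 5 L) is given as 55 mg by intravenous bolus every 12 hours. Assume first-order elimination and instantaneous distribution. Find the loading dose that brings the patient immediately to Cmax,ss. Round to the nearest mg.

73 mg

f = (1/2)^(12/6) ≈ 0.250000; accumulation ratio R = 1/(1−f) ≈ 1.33333.
Loading dose to hit Cmax,ss on first dose: D_load = D_maint·R ≈ 55 × 1.33333 ≈ 73.33 mg.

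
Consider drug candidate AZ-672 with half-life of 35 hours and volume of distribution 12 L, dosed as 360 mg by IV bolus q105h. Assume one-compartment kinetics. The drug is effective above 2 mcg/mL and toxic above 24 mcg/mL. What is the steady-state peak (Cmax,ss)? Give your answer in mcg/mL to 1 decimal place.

τ = 105 h = 3 half-lives, so f = (1/2)^3 = 0.125.
At steady state, R = 1/(1 − 0.125) = 8/7.
Single-dose peak C₀ = D/Vd = 360/12 = 30 mcg/mL.
Steady-state peak Cmax,ss = C₀·R = 30 × 8/7 ≈ 34.286 mcg/mL.
Peak 34.3 mcg/mL vs MTC 24 mcg/mL: exceeds toxic threshold.

34.3 mcg/mL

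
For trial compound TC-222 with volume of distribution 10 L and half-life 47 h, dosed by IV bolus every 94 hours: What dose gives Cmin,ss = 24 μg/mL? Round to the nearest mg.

720 mg

τ/t½ = 94/47 ≈ 2, so f = (1/2)^(94/47) ≈ 0.250000.
Cmin,ss = (D/Vd)·f/(1−f), so D = Cmin,ss·Vd·(1−f)/f.
D = 24 × 10 × (1−f)/f ≈ 24 × 10 × 3.00000 ≈ 720.00 mg.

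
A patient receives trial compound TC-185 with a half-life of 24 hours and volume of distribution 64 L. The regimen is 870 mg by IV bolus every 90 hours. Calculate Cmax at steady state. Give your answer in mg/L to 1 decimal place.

14.7 mg/L

τ/t½ = 90/24 ≈ 3.75, so fraction remaining f = (1/2)^(90/24) ≈ 0.0743.
At steady state, accumulation factor R = 1/(1 − e^(−kτ)) ≈ 1.0803.
Each bolus raises the concentration by D/Vd = 870/64 ≈ 13.594 mg/L.
Steady-state peak Cmax,ss = C₀·R ≈ 13.594 × 1.0803 ≈ 14.686 mg/L.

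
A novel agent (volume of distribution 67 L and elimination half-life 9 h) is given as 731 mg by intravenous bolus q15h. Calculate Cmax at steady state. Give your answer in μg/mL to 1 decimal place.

15.9 μg/mL

k = ln2/t½ = ln2/9 ≈ 0.077016 h⁻¹; fraction remaining f = e^(−kτ) = e^(−0.077016×15) ≈ 0.3150.
Accumulation ratio R = 1/(1 − f) ≈ 1/0.6850 ≈ 1.4599.
Each bolus raises the concentration by D/Vd = 731/67 ≈ 10.910 μg/mL.
Cmax,ss = C₀/(1 − f) ≈ 10.910/0.6850 ≈ 15.927 μg/mL.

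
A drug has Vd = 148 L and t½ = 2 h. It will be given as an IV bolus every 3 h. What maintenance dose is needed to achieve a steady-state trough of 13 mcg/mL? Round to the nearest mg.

3518 mg

τ/t½ = 3/2 ≈ 1.5, so f = (1/2)^(3/2) ≈ 0.353553.
Cmin,ss = (D/Vd)·f/(1−f), so D = Cmin,ss·Vd·(1−f)/f.
D = 13 × 148 × (1−f)/f ≈ 13 × 148 × 1.82843 ≈ 3517.90 mg.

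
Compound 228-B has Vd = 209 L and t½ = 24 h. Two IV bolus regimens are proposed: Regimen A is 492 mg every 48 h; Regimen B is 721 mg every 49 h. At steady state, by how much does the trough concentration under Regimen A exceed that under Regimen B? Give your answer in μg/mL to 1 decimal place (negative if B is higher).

Regimen A: f = (1/2)^(48/24) ≈ 0.2500; Cmin,ss = (492/209)·f/(1−f) ≈ 0.785 μg/mL.
Regimen B: f = (1/2)^(49/24) ≈ 0.2429; Cmin,ss = (721/209)·f/(1−f) ≈ 1.107 μg/mL.
Difference ≈ 0.785 − 1.107 ≈ -0.322 μg/mL.

-0.3 μg/mL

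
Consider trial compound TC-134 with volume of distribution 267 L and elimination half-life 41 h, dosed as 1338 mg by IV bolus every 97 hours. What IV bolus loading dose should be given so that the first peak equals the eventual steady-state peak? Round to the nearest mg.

f = (1/2)^(97/41) ≈ 0.194002; accumulation ratio R = 1/(1−f) ≈ 1.24070.
Loading dose to hit Cmax,ss on first dose: D_load = D_maint·R ≈ 1338 × 1.24070 ≈ 1660.06 mg.

1660 mg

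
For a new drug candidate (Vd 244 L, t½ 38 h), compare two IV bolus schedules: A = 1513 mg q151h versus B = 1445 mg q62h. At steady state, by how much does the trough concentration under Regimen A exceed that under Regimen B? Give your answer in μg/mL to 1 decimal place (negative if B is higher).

-2.4 μg/mL

Regimen A: f = (1/2)^(151/38) ≈ 0.0637; Cmin,ss = (1513/244)·f/(1−f) ≈ 0.422 μg/mL.
Regimen B: f = (1/2)^(62/38) ≈ 0.3227; Cmin,ss = (1445/244)·f/(1−f) ≈ 2.822 μg/mL.
Difference ≈ 0.422 − 2.822 ≈ -2.400 μg/mL.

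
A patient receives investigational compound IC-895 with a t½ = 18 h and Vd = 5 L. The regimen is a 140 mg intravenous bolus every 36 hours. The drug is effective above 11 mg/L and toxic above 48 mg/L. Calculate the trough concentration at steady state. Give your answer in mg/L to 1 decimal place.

9.3 mg/L

τ = 36 h = 2 half-lives, so f = (1/2)^2 = 0.25.
At steady state, R = 1/(1 − 0.25) = 4/3.
Single-dose peak C₀ = D/Vd = 140/5 = 28 mg/L.
Steady-state peak Cmax,ss = C₀·R = 28 × 4/3 ≈ 37.333 mg/L.
Steady-state trough Cmin,ss = Cmax,ss·f ≈ 37.333 × 0.25 ≈ 9.333 mg/L.
Trough 9.3 mg/L vs MEC 11 mg/L: subtherapeutic.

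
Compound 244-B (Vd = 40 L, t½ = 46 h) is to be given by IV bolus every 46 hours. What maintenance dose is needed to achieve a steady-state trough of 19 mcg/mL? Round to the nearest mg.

760 mg

τ/t½ = 46/46 ≈ 1, so f = (1/2)^(46/46) ≈ 0.500000.
Cmin,ss = (D/Vd)·f/(1−f), so D = Cmin,ss·Vd·(1−f)/f.
D = 19 × 40 × (1−f)/f ≈ 19 × 40 × 1.00000 ≈ 760.00 mg.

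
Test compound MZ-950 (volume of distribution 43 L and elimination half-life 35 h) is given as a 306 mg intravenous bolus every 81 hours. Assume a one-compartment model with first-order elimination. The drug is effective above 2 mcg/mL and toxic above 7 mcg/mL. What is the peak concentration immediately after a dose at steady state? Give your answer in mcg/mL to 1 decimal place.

Over one 81-h interval, 81/35 ≈ 2.3143 half-lives elapse, leaving f ≈ 0.2011 of each dose.
Accumulation ratio R = 1/(1 − f) ≈ 1/0.7989 ≈ 1.2517.
Each bolus raises the concentration by D/Vd = 306/43 ≈ 7.116 mcg/mL.
Steady-state peak Cmax,ss = C₀·R ≈ 7.116 × 1.2517 ≈ 8.907 mcg/mL.
Peak 8.9 mcg/mL vs MTC 7 mcg/mL: exceeds toxic threshold.

8.9 mcg/mL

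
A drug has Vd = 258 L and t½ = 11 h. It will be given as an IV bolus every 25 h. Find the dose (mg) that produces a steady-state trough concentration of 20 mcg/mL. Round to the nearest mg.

τ/t½ = 25/11 ≈ 2.2727, so f = (1/2)^(25/11) ≈ 0.206938.
Cmin,ss = (D/Vd)·f/(1−f), so D = Cmin,ss·Vd·(1−f)/f.
D = 20 × 258 × (1−f)/f ≈ 20 × 258 × 3.83237 ≈ 19775.03 mg.

19775 mg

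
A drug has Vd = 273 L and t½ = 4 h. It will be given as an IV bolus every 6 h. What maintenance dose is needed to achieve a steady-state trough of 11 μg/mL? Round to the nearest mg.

5491 mg

τ/t½ = 6/4 ≈ 1.5, so f = (1/2)^(6/4) ≈ 0.353553.
Cmin,ss = (D/Vd)·f/(1−f), so D = Cmin,ss·Vd·(1−f)/f.
D = 11 × 273 × (1−f)/f ≈ 11 × 273 × 1.82843 ≈ 5490.78 mg.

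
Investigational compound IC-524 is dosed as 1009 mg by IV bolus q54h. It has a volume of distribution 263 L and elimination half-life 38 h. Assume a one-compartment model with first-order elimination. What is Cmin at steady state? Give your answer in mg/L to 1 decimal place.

2.3 mg/L

τ/t½ = 54/38 ≈ 1.4211, so fraction remaining f = (1/2)^(54/38) ≈ 0.3734.
Single-dose peak C₀ = D/Vd = 1009/263 ≈ 3.837 mg/L.
Steady-state trough Cmin,ss = C₀·f/(1−f) ≈ 3.837 × 0.3734/0.6266 ≈ 2.287 mg/L.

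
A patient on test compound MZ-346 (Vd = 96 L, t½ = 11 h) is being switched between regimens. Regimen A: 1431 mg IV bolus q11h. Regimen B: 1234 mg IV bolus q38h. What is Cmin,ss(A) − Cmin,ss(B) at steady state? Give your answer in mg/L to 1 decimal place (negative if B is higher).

Regimen A: f = (1/2)^(11/11) ≈ 0.5000; Cmin,ss = (1431/96)·f/(1−f) ≈ 14.906 mg/L.
Regimen B: f = (1/2)^(38/11) ≈ 0.0912; Cmin,ss = (1234/96)·f/(1−f) ≈ 1.290 mg/L.
Difference ≈ 14.906 − 1.290 ≈ 13.616 mg/L.

13.6 mg/L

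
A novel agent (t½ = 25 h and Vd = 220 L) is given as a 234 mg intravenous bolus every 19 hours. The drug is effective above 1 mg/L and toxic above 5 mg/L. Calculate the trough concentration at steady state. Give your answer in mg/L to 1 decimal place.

τ/t½ = 19/25 ≈ 0.76, so fraction remaining f = (1/2)^(19/25) ≈ 0.5905.
Accumulation ratio R = 1/(1 − f) ≈ 1/0.4095 ≈ 2.4420.
Single-dose peak C₀ = D/Vd = 234/220 ≈ 1.064 mg/L.
Steady-state peak Cmax,ss = C₀·R ≈ 1.064 × 2.4420 ≈ 2.598 mg/L.
Steady-state trough Cmin,ss = Cmax,ss·f ≈ 2.598 × 0.5905 ≈ 1.534 mg/L.
Trough 1.5 mg/L vs MEC 1 mg/L: adequate.

1.5 mg/L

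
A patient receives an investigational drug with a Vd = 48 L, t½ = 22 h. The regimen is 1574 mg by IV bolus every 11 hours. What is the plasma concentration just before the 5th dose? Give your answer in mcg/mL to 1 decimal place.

59.4 mcg/mL

f = (1/2)^(τ/t½) = (1/2)^(11/22) ≈ 0.7071.
C₀ = D/Vd = 1574/48 ≈ 32.792 mcg/mL.
Before the 5th dose, 4 doses have been given. Superposition: Cmin = C₀·(f + f² + … + f^4).
≈ 32.792 × (0.7071 + 0.5000 + 0.3535 + 0.2500) ≈ 32.792 × 1.8106 ≈ 59.373 mcg/mL.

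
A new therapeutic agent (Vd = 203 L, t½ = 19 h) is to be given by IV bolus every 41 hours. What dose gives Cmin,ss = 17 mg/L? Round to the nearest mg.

11950 mg

τ/t½ = 41/19 ≈ 2.1579, so f = (1/2)^(41/19) ≈ 0.224083.
Cmin,ss = (D/Vd)·f/(1−f), so D = Cmin,ss·Vd·(1−f)/f.
D = 17 × 203 × (1−f)/f ≈ 17 × 203 × 3.46263 ≈ 11949.54 mg.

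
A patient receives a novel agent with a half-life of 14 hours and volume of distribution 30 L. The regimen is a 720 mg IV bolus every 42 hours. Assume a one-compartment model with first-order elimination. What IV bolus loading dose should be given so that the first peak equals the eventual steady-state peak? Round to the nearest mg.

f = (1/2)^(42/14) ≈ 0.125000; accumulation ratio R = 1/(1−f) ≈ 1.14286.
Loading dose to hit Cmax,ss on first dose: D_load = D_maint·R ≈ 720 × 1.14286 ≈ 822.86 mg.

823 mg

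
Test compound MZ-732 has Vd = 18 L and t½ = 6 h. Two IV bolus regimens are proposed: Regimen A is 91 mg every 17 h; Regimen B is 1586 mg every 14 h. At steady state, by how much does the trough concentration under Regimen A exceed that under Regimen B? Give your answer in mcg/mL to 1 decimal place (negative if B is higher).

Regimen A: f = (1/2)^(17/6) ≈ 0.1403; Cmin,ss = (91/18)·f/(1−f) ≈ 0.825 mcg/mL.
Regimen B: f = (1/2)^(14/6) ≈ 0.1984; Cmin,ss = (1586/18)·f/(1−f) ≈ 21.808 mcg/mL.
Difference ≈ 0.825 − 21.808 ≈ -20.983 mcg/mL.

-21.0 mcg/mL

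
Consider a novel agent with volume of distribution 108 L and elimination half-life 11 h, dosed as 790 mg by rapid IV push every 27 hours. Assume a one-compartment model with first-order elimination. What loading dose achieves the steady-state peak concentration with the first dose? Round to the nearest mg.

f = (1/2)^(27/11) ≈ 0.182435; accumulation ratio R = 1/(1−f) ≈ 1.22314.
Loading dose to hit Cmax,ss on first dose: D_load = D_maint·R ≈ 790 × 1.22314 ≈ 966.28 mg.

966 mg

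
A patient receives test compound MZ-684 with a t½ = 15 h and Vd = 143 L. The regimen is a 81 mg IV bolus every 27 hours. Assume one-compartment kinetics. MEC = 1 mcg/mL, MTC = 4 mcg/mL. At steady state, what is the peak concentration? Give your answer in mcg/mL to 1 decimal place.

k = ln2/t½ = ln2/15 ≈ 0.046210 h⁻¹; fraction remaining f = e^(−kτ) = e^(−0.046210×27) ≈ 0.2872.
At steady state, accumulation factor R = 1/(1 − e^(−kτ)) ≈ 1.4029.
Each bolus raises the concentration by D/Vd = 81/143 ≈ 0.566 mcg/mL.
Steady-state peak Cmax,ss = C₀·R ≈ 0.566 × 1.4029 ≈ 0.794 mcg/mL.
Peak 0.8 mcg/mL vs MTC 4 mcg/mL: below toxic threshold.

0.8 mcg/mL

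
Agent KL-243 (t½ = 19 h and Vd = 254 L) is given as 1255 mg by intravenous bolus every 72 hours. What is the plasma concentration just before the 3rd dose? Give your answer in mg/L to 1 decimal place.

f = (1/2)^(τ/t½) = (1/2)^(72/19) ≈ 0.0723.
C₀ = D/Vd = 1255/254 ≈ 4.941 mg/L.
Before the 3rd dose, 2 doses have been given. Superposition: Cmin = C₀·(f + f²).
≈ 4.941 × (0.0723 + 0.0052) ≈ 4.941 × 0.0775 ≈ 0.383 mg/L.

0.4 mg/L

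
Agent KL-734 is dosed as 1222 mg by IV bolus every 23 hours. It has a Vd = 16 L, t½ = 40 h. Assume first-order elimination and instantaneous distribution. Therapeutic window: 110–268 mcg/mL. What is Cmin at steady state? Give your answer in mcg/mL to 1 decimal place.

156.0 mcg/mL

τ/t½ = 23/40 ≈ 0.575, so fraction remaining f = (1/2)^(23/40) ≈ 0.6713.
At steady state, accumulation factor R = 1/(1 − e^(−kτ)) ≈ 3.0423.
Each bolus raises the concentration by D/Vd = 1222/16 ≈ 76.375 mcg/mL.
Steady-state peak Cmax,ss = C₀·R ≈ 76.375 × 3.0423 ≈ 232.356 mcg/mL.
Steady-state trough Cmin,ss = Cmax,ss·f ≈ 232.356 × 0.6713 ≈ 155.981 mcg/mL.
Trough 156.0 mcg/mL vs MEC 110 mcg/mL: adequate.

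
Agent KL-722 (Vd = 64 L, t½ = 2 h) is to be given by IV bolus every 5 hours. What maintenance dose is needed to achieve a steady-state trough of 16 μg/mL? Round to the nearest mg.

τ/t½ = 5/2 ≈ 2.5, so f = (1/2)^(5/2) ≈ 0.176777.
Cmin,ss = (D/Vd)·f/(1−f), so D = Cmin,ss·Vd·(1−f)/f.
D = 16 × 64 × (1−f)/f ≈ 16 × 64 × 4.65684 ≈ 4768.60 mg.

4769 mg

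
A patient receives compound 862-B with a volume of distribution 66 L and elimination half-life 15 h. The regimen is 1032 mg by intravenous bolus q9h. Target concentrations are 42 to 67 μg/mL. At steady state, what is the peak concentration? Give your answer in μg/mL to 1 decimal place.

46.0 μg/mL

k = ln2/t½ = ln2/15 ≈ 0.046210 h⁻¹; fraction remaining f = e^(−kτ) = e^(−0.046210×9) ≈ 0.6598.
Accumulation ratio R = 1/(1 − f) ≈ 1/0.3402 ≈ 2.9394.
Each bolus raises the concentration by D/Vd = 1032/66 ≈ 15.636 μg/mL.
Steady-state peak Cmax,ss = C₀·R ≈ 15.636 × 2.9394 ≈ 45.960 μg/mL.
Peak 46.0 μg/mL vs MTC 67 μg/mL: below toxic threshold.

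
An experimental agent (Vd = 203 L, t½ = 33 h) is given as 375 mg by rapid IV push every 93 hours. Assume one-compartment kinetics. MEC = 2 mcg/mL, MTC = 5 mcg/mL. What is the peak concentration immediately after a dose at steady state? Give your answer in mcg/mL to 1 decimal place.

2.2 mcg/mL

τ/t½ = 93/33 ≈ 2.8182, so fraction remaining f = (1/2)^(93/33) ≈ 0.1418.
At steady state, accumulation factor R = 1/(1 − e^(−kτ)) ≈ 1.1652.
Single-dose peak C₀ = D/Vd = 375/203 ≈ 1.847 mcg/mL.
Steady-state peak Cmax,ss = C₀·R ≈ 1.847 × 1.1652 ≈ 2.152 mcg/mL.
Peak 2.2 mcg/mL vs MTC 5 mcg/mL: below toxic threshold.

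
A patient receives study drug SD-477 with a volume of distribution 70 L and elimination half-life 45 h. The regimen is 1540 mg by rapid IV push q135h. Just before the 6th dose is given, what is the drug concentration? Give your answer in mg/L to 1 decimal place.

f = (1/2)^(τ/t½) = (1/2)^(135/45) ≈ 0.1250.
C₀ = D/Vd = 1540/70 ≈ 22.000 mg/L.
Before the 6th dose, 5 doses have been given. Superposition: Cmin = C₀·(f + f² + … + f^5).
≈ 22.000 × (0.1250 + 0.0156 + 0.0020 + 0.0002 + 0.0000) ≈ 22.000 × 0.1428 ≈ 3.142 mg/L.

3.1 mg/L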